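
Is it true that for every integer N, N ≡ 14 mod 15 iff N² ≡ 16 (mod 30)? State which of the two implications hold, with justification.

(⟹) This fails: take N = 29. Then 29 ≡ 14 (mod 15), but 29² = 841 ≡ 1 (mod 30), not 16.

(⟸) This fails: take N = 4. Then 4² = 16 ≡ 16 (mod 30), yet 4 ≡ 4 (mod 15), not 14.

Both directions fail.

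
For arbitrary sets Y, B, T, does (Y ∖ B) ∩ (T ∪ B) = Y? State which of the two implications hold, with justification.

Only the forward inclusion holds.

Reverse inclusion. This inclusion fails. Take Y = {1}, B = ∅, T = ∅; then 1 ∈ Y but 1 ∉ (Y ∖ B) ∩ (T ∪ B).

Forward inclusion. Let x ∈ (Y ∖ B) ∩ (T ∪ B). Then x ∈ Y ∩ T and x ∉ B, from which x ∈ Y.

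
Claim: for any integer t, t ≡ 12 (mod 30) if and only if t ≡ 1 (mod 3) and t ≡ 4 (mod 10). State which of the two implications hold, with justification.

(⇒) fails and (⇐) fails.

Forward direction. This fails: t = 12 gives 12 ≡ 12 (mod 30) but 12 ≡ 0 (mod 3), so the conjunction on the right does not hold.

Converse. This fails: t = 4 satisfies both congruences on the right (4 ≡ 1 mod 3 and 4 ≡ 4 mod 10) yet 4 ≡ 4 (mod 30), not 12.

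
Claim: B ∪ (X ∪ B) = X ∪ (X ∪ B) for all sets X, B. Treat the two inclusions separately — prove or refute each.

Forward inclusion. Let x ∈ B ∪ (X ∪ B). Then either x ∈ X and x ∉ B; or x ∈ B and x ∉ X; or x ∈ X ∩ B. In each case x ∈ X ∪ (X ∪ B), so B ∪ (X ∪ B) ⊆ X ∪ (X ∪ B).

Reverse inclusion. Let x ∈ X ∪ (X ∪ B). Then either x ∈ X and x ∉ B; or x ∈ B and x ∉ X; or x ∈ X ∩ B. In each case x ∈ B ∪ (X ∪ B), so X ∪ (X ∪ B) ⊆ B ∪ (X ∪ B).

Both inclusions hold.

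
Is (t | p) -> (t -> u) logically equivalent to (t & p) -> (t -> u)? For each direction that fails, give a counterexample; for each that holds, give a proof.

(←) This fails. Under t = T, p = F, u = F, the left side is false but the right side is true.

(→) Assume the antecedent. If t is true, the antecedent forces (t = T, p = F, u = T) or (t = T, p = T, u = T), and (t & p) -> (t -> u) holds there. If t is false, (t & p) -> (t -> u) reduces to true regardless of the other variables. Either way (t & p) -> (t -> u) holds.

Not equivalent: only (⇒) holds.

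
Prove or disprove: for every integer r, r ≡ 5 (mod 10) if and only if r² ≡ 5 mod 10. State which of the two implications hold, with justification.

Both directions hold.

Converse. Suppose r² ≡ 5 (mod 10). The only residue r in {0, …, 9} with r² ≡ 5 (mod 10) is r = 5, so r ≡ 5 (mod 10).

Forward direction. Suppose r ≡ 5 (mod 10). Write r = 10j + 5. Then (10j + 5)² = 100j² + 100j + 25 = 10(10j² + 10j + 2) + 5, so r² ≡ 5 (mod 10).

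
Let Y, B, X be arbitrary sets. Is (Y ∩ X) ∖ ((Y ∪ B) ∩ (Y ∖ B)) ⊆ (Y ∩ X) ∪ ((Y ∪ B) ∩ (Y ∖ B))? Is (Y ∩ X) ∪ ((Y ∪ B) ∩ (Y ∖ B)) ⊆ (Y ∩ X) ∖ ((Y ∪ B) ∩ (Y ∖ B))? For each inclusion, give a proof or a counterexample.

Only the forward inclusion holds.

Forward inclusion. Let x ∈ (Y ∩ X) ∖ ((Y ∪ B) ∩ (Y ∖ B)). Then x ∈ Y ∩ B ∩ X, from which x ∈ (Y ∩ X) ∪ ((Y ∪ B) ∩ (Y ∖ B)).

Reverse inclusion. This inclusion fails. Take Y = {1}, B = ∅, X = ∅; then 1 ∈ (Y ∩ X) ∪ ((Y ∪ B) ∩ (Y ∖ B)) but 1 ∉ (Y ∩ X) ∖ ((Y ∪ B) ∩ (Y ∖ B)).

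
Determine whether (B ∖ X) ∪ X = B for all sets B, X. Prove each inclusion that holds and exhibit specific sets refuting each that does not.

(⟹) This inclusion fails. Take B = ∅, X = {1}; then 1 ∈ (B ∖ X) ∪ X but 1 ∉ B.

(⟸) Let x ∈ B. Then either x ∈ B and x ∉ X; or x ∈ B ∩ X. In each case x ∈ (B ∖ X) ∪ X, so B ⊆ (B ∖ X) ∪ X.

Only the reverse inclusion holds.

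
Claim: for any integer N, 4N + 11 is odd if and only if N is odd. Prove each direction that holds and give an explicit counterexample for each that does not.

(⇐) Suppose N is odd. Since 4 is even, 4N is even for every N, so 4N + 11 has the same parity as 11, which is odd. Hence 4N + 11 is odd.

(⇒) This fails: take N = 6. Then 4N + 11 = 35, which is odd, yet N = 6 is even, not odd.

Not equivalent: only (⇐) holds.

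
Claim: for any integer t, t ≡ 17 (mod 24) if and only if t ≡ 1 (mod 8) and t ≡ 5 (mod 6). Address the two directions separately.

The biconditional holds.

(⇐) If t ≡ 1 (mod 8) and t ≡ 5 (mod 6), then by the Chinese remainder theorem t ≡ 17 (mod 24). This is exactly t ≡ 17 (mod 24).

(⇒) Suppose t ≡ 17 (mod 24); write t = 24j + 17. Since 8 ∣ 24, reducing mod 8 gives t ≡ 17 ≡ 1 (mod 8); since 6 ∣ 24, reducing mod 6 gives t ≡ 17 ≡ 5 (mod 6).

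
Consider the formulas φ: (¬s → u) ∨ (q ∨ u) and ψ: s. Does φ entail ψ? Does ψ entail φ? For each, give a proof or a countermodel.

Only the reverse direction holds.

Forward direction. This fails. Under s = F, q = T, u = F, the left side is true but the right side is false.

Converse. Assume the antecedent. If s is true, (¬s → u) ∨ (q ∨ u) reduces to true regardless of the other variables. If s is false, the antecedent cannot hold. Either way (¬s → u) ∨ (q ∨ u) holds.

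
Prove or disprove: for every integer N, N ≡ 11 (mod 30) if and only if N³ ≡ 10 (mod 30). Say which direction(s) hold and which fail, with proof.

(⟹) This fails: take N = 11. Then 11 ≡ 11 (mod 30), but 11³ = 1331 ≡ 11 (mod 30), not 10.

(⟸) This fails: take N = 10. Then 10³ = 1000 ≡ 10 (mod 30), yet 10 ≡ 10 (mod 30), not 11.

(⇒) fails and (⇐) fails.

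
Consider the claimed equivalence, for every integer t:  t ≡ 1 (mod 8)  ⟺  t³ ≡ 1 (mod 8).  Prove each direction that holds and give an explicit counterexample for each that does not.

Forward direction. Suppose t ≡ 1 (mod 8). Write t = 8j + 1. Then (8j + 1)³ = 512j³ + 192j² + 24j + 1 = 8(64j³ + 24j² + 3j) + 1, so t³ ≡ 1 (mod 8).

Converse. Suppose t³ ≡ 1 (mod 8). The only residue r in {0, …, 7} with r³ ≡ 1 (mod 8) is r = 1, so t ≡ 1 (mod 8).

Both directions hold; the statement is true.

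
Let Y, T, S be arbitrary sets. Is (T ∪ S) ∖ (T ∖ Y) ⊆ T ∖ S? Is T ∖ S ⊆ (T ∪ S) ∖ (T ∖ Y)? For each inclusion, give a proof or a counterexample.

Forward inclusion. This inclusion fails. Take Y = ∅, T = ∅, S = {1}; then 1 ∈ (T ∪ S) ∖ (T ∖ Y) but 1 ∉ T ∖ S.

Reverse inclusion. This inclusion fails. Take Y = ∅, T = {1}, S = ∅; then 1 ∈ T ∖ S but 1 ∉ (T ∪ S) ∖ (T ∖ Y).

Both inclusions fail.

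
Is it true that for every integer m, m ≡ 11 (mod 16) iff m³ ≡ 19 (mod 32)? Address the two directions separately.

(⇒) This fails: take m = 27. Then 27 ≡ 11 (mod 16), but 27³ = 19683 ≡ 3 (mod 32), not 19.

(⇐) Conversely, the residues r modulo 32 with r³ ≡ 19 (mod 32) are exactly {11}, and each is ≡ 11 (mod 16).

The forward direction fails; the converse holds.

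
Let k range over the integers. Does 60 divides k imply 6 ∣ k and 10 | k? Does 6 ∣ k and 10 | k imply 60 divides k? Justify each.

(⟸) This fails: take k = 30. Both 6 ∣ 30 and 10 ∣ 30, yet 30 is not a multiple of 60 (since 30 = 0·60 + 30), so 60 ∤ 30.

(⟹) If 60 ∣ k, write k = 60q. Since 60 = 10·6, k = 6·(10q), so 6 ∣ k; and since 60 = 6·10, k = 10·(6q), so 10 ∣ k.

(⇒) holds; (⇐) fails.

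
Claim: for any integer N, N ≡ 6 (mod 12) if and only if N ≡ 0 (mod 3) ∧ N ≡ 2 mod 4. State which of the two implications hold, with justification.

Equivalent; both directions hold.

[⇐] If N ≡ 0 (mod 3) and N ≡ 2 (mod 4), then by the Chinese remainder theorem N ≡ 6 (mod 12). This is exactly N ≡ 6 (mod 12).

[⇒] Suppose N ≡ 6 (mod 12); write N = 12j + 6. Since 3 ∣ 12, reducing mod 3 gives N ≡ 6 ≡ 0 (mod 3); since 4 ∣ 12, reducing mod 4 gives N ≡ 6 ≡ 2 (mod 4).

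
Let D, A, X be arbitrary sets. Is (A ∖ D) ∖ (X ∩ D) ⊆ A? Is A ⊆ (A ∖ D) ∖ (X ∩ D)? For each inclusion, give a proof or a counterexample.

(⊆) holds; (⊇) fails.

(⊆) Let x ∈ (A ∖ D) ∖ (X ∩ D). Then either x ∈ A and x ∉ D, X; or x ∈ A ∩ X and x ∉ D. In each case x ∈ A, so (A ∖ D) ∖ (X ∩ D) ⊆ A.

(⊇) This inclusion fails. Take D = {1}, A = {1}, X = ∅; then 1 ∈ A but 1 ∉ (A ∖ D) ∖ (X ∩ D).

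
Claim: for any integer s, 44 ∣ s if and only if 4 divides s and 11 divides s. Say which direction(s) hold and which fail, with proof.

Equivalent; both directions hold.

(⇒) If 44 ∣ s, write s = 44q. Since 44 = 11·4, s = 4·(11q), so 4 ∣ s; and since 44 = 4·11, s = 11·(4q), so 11 ∣ s.

(⇐) Suppose 4 ∣ s and 11 ∣ s. Any common multiple of 4 and 11 is a multiple of their lcm; here gcd(4, 11) = 1, so lcm(4, 11) = 4·11 = 44, so 44 ∣ s.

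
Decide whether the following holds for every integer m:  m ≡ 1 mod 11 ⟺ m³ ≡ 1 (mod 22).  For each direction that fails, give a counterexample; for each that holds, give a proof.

(⇐) The residues r modulo 22 with r³ ≡ 1 (mod 22) are exactly {1}, and each is ≡ 1 (mod 11).

(⇒) This fails: take m = 12. Then 12 ≡ 1 (mod 11), but 12³ = 1728 ≡ 12 (mod 22), not 1.

Only the reverse direction holds.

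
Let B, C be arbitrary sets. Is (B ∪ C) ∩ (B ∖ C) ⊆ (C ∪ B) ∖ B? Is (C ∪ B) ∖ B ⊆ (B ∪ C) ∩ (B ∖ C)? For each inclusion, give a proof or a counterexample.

(⊆) fails and (⊇) fails.

(⟹) This inclusion fails. Take B = {1}, C = ∅; then 1 ∈ (B ∪ C) ∩ (B ∖ C) but 1 ∉ (C ∪ B) ∖ B.

(⟸) This inclusion fails. Take B = ∅, C = {1}; then 1 ∈ (C ∪ B) ∖ B but 1 ∉ (B ∪ C) ∩ (B ∖ C).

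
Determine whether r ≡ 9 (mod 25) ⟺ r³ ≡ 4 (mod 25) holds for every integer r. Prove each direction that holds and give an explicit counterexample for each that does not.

The biconditional holds.

(⇒) Suppose r ≡ 9 (mod 25). Write r = 25j + 9. Then (25j + 9)³ = 15625j³ + 16875j² + 6075j + 729 = 25(625j³ + 675j² + 243j + 29) + 4, so r³ ≡ 4 (mod 25).

(⇐) Conversely, suppose r³ ≡ 4 (mod 25). The only residue r in {0, …, 24} with r³ ≡ 4 (mod 25) is r = 9, so r ≡ 9 (mod 25).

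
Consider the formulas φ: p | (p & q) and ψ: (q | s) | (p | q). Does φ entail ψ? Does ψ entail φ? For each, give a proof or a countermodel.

(⇒) holds; (⇐) fails.

(→) Assume the antecedent. If p is true, (q | s) | (p | q) reduces to true regardless of the other variables. If p is false, the antecedent cannot hold. Either way (q | s) | (p | q) holds.

(←) This fails. Under p = F, s = T, q = F, the left side is false but the right side is true.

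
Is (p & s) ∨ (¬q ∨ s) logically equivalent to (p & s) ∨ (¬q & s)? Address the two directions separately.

(⟹) This fails. Under q = F, p = F, s = F, the left side is true but the right side is false.

(⟸) Assume the antecedent. If q is true, the antecedent forces (q = T, p = T, s = T), and (p & s) ∨ (¬q ∨ s) holds there. If q is false, (p & s) ∨ (¬q ∨ s) reduces to true regardless of the other variables. Either way (p & s) ∨ (¬q ∨ s) holds.

(⇒) fails; (⇐) holds.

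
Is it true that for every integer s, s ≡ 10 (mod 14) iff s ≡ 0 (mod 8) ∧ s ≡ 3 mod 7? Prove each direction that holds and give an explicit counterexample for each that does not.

(←) If s ≡ 0 (mod 8) and s ≡ 3 (mod 7), then by the Chinese remainder theorem s ≡ 24 (mod 56). Since 24 ≡ 10 (mod 14) and 14 ∣ 56, we get s ≡ 10 (mod 14).

(→) This fails: s = 10 gives 10 ≡ 10 (mod 14) but 10 ≡ 2 (mod 8), so the conjunction on the right does not hold.

The forward direction fails; the converse holds.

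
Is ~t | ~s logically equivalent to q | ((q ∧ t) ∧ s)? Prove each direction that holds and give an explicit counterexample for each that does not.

Forward direction. This fails. Under s = F, q = F, t = F, the left side is true but the right side is false.

Converse. This fails. Under s = T, q = T, t = T, the left side is false but the right side is true.

Neither direction holds.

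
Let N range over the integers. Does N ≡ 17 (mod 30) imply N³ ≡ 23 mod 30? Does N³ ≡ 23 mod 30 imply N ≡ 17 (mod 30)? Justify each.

Converse. Suppose N³ ≡ 23 (mod 30). The only residue r in {0, …, 29} with r³ ≡ 23 (mod 30) is r = 17, so N ≡ 17 (mod 30).

Forward direction. Suppose N ≡ 17 (mod 30). Write N = 30j + 17. Then (30j + 17)³ = 27000j³ + 45900j² + 26010j + 4913 = 30(900j³ + 1530j² + 867j + 163) + 23, so N³ ≡ 23 (mod 30).

Equivalent; both directions hold.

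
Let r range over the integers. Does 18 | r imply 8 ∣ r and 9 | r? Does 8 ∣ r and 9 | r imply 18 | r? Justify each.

Only the reverse direction holds.

(⟹) This fails: take r = 18. Certainly 18 ∣ 18, but 8 ∤ 18.

(⟸) Suppose 8 ∣ r and 9 ∣ r. Any common multiple of 8 and 9 is a multiple of their lcm; here gcd(8, 9) = 1, so lcm(8, 9) = 8·9 = 72, so 72 ∣ r. Since 18 ∣ 72, it follows that 18 ∣ r.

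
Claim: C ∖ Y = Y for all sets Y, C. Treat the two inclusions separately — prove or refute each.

Both inclusions fail.

(⟹) This inclusion fails. Take Y = ∅, C = {1}; then 1 ∈ C ∖ Y but 1 ∉ Y.

(⟸) This inclusion fails. Take Y = {1}, C = ∅; then 1 ∈ Y but 1 ∉ C ∖ Y.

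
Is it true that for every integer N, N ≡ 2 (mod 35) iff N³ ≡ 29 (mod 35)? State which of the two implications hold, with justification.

(→) This fails: take N = 2. Then 2 ≡ 2 (mod 35), but 2³ = 8 ≡ 8 (mod 35), not 29.

(←) This fails: take N = 4. Then 4³ = 64 ≡ 29 (mod 35), yet 4 ≡ 4 (mod 35), not 2.

Neither direction holds.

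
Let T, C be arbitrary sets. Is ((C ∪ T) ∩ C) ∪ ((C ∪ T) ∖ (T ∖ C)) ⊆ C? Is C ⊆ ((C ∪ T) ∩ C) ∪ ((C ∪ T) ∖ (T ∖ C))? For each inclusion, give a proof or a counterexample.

Forward inclusion. Let x ∈ ((C ∪ T) ∩ C) ∪ ((C ∪ T) ∖ (T ∖ C)). Then either x ∈ C and x ∉ T; or x ∈ T ∩ C. In each case x ∈ C, so ((C ∪ T) ∩ C) ∪ ((C ∪ T) ∖ (T ∖ C)) ⊆ C.

Reverse inclusion. Let x ∈ C. Then either x ∈ C and x ∉ T; or x ∈ T ∩ C. In each case x ∈ ((C ∪ T) ∩ C) ∪ ((C ∪ T) ∖ (T ∖ C)), so C ⊆ ((C ∪ T) ∩ C) ∪ ((C ∪ T) ∖ (T ∖ C)).

Both inclusions hold.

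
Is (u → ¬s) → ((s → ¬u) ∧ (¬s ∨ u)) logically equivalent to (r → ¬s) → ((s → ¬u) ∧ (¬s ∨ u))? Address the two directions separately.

(⟹) This fails. Under s = T, u = T, r = F, the left side is true but the right side is false.

(⟸) This fails. Under s = T, u = F, r = T, the left side is false but the right side is true.

(⇒) fails and (⇐) fails.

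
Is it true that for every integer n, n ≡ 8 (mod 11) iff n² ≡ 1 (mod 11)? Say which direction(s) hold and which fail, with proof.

Both directions fail.

(⟹) This fails: take n = 8. Then 8 ≡ 8 (mod 11), but 8² = 64 ≡ 9 (mod 11), not 1.

(⟸) This fails: take n = 1. Then 1² = 1 ≡ 1 (mod 11), yet 1 ≡ 1 (mod 11), not 8.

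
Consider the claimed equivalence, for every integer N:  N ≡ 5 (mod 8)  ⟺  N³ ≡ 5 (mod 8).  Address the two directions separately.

(⇒) Suppose N ≡ 5 (mod 8). Write N = 8j + 5. Then (8j + 5)³ = 512j³ + 960j² + 600j + 125 = 8(64j³ + 120j² + 75j + 15) + 5, so N³ ≡ 5 (mod 8).

(⇐) For the converse, argue contrapositively. If N ≢ 5 (mod 8), then N is congruent to one of 0, 1, 2, 3, 4, 6, 7 modulo 8, and these give N³ ≡ 0, 1, 0, 3, 0, 0, 7 respectively — never 5.

Both directions hold; the statement is true.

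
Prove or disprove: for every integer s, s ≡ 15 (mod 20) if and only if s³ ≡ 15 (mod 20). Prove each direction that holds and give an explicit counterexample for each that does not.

[⇒] Suppose s ≡ 15 (mod 20). Write s = 20j + 15. Then (20j + 15)³ = 8000j³ + 18000j² + 13500j + 3375 = 20(400j³ + 900j² + 675j + 168) + 15, so s³ ≡ 15 (mod 20).

[⇐] Conversely, suppose s³ ≡ 15 (mod 20). The only residue r in {0, …, 19} with r³ ≡ 15 (mod 20) is r = 15, so s ≡ 15 (mod 20).

The biconditional holds.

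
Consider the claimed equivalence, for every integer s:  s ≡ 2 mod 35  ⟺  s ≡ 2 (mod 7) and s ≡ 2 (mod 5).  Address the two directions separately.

Both implications hold.

[⇐] If s ≡ 2 (mod 7) and s ≡ 2 (mod 5), then by the Chinese remainder theorem s ≡ 2 (mod 35). This is exactly s ≡ 2 (mod 35).

[⇒] Suppose s ≡ 2 (mod 35); write s = 35j + 2. Since 7 ∣ 35, reducing mod 7 gives s ≡ 2 (mod 7); since 5 ∣ 35, reducing mod 5 gives s ≡ 2 (mod 5).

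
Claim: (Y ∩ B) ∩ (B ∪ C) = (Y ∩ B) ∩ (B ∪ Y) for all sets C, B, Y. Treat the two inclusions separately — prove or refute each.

Both inclusions hold.

(⊆) Let x ∈ (Y ∩ B) ∩ (B ∪ C). Then either x ∈ B ∩ Y and x ∉ C; or x ∈ C ∩ B ∩ Y. In each case x ∈ (Y ∩ B) ∩ (B ∪ Y), so (Y ∩ B) ∩ (B ∪ C) ⊆ (Y ∩ B) ∩ (B ∪ Y).

(⊇) Let x ∈ (Y ∩ B) ∩ (B ∪ Y). Then either x ∈ B ∩ Y and x ∉ C; or x ∈ C ∩ B ∩ Y. In each case x ∈ (Y ∩ B) ∩ (B ∪ C), so (Y ∩ B) ∩ (B ∪ Y) ⊆ (Y ∩ B) ∩ (B ∪ C).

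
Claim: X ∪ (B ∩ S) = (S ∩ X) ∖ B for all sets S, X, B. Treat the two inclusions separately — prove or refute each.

(⟹) This inclusion fails. Take S = ∅, X = {1}, B = ∅; then 1 ∈ X ∪ (B ∩ S) but 1 ∉ (S ∩ X) ∖ B.

(⟸) Let x ∈ (S ∩ X) ∖ B. Then x ∈ S ∩ X and x ∉ B, from which x ∈ X ∪ (B ∩ S).

Only the reverse inclusion holds.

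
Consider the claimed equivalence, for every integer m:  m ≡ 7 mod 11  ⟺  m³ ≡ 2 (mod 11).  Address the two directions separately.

Converse. Suppose m³ ≡ 2 (mod 11). The only residue r in {0, …, 10} with r³ ≡ 2 (mod 11) is r = 7, so m ≡ 7 (mod 11).

Forward direction. Suppose m ≡ 7 mod 11. Write m = 11j + 7. Then (11j + 7)³ = 1331j³ + 2541j² + 1617j + 343 = 11(121j³ + 231j² + 147j + 31) + 2, so m³ ≡ 2 (mod 11).

Equivalent; both directions hold.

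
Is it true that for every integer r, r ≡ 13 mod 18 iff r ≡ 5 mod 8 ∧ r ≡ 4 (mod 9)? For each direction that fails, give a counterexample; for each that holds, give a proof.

(→) This fails: r = 49 gives 49 ≡ 13 (mod 18) but 49 ≡ 1 (mod 8), so the conjunction on the right does not hold.

(←) Conversely, if r ≡ 5 (mod 8) and r ≡ 4 (mod 9), then by the Chinese remainder theorem r ≡ 13 (mod 72). Since 13 ≡ 13 (mod 18) and 18 ∣ 72, we get r ≡ 13 (mod 18).

(⇒) fails; (⇐) holds.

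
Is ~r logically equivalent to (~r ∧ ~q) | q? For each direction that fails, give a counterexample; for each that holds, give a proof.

Not equivalent: only (⇒) holds.

[⇒] Assume the antecedent. If q is true, (~r ∧ ~q) | q reduces to true regardless of the other variables. If q is false, the antecedent forces (q = F, r = F), and (~r ∧ ~q) | q holds there. Either way (~r ∧ ~q) | q holds.

[⇐] This fails. Under q = T, r = T, the left side is false but the right side is true.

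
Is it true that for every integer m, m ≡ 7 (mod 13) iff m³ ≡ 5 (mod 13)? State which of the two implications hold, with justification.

Only the forward direction holds.

(→) Suppose m ≡ 7 (mod 13). Write m = 13j + 7. Then (13j + 7)³ = 2197j³ + 3549j² + 1911j + 343 = 13(169j³ + 273j² + 147j + 26) + 5, so m³ ≡ 5 (mod 13).

(←) This fails: take m = 8. Then 8³ = 512 ≡ 5 (mod 13), yet 8 ≡ 8 (mod 13), not 7.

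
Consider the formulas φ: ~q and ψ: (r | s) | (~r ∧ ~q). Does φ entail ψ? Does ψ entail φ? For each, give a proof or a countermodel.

The forward direction holds; the converse fails.

Forward direction. Assume the antecedent. If q is true, the antecedent cannot hold. If q is false, (r | s) | (~r ∧ ~q) reduces to true regardless of the other variables. Either way (r | s) | (~r ∧ ~q) holds.

Converse. This fails. Under q = T, r = T, s = F, the left side is false but the right side is true.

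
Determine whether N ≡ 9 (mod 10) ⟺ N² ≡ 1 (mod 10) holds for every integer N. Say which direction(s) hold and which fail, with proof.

[⇒] Suppose N ≡ 9 (mod 10). Write N = 10j + 9. Then (10j + 9)² = 100j² + 180j + 81 = 10(10j² + 18j + 8) + 1, so N² ≡ 1 (mod 10).

[⇐] This fails: take N = 1. Then 1² = 1 ≡ 1 (mod 10), yet 1 ≡ 1 (mod 10), not 9.

Not equivalent: only (⇒) holds.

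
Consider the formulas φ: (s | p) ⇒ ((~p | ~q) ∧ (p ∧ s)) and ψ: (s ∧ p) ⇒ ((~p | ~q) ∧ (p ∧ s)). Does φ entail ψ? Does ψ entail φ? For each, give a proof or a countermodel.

Only the forward implication holds.

Converse. This fails. Under q = F, s = T, p = F, the left side is false but the right side is true.

Forward direction. Assume the antecedent. If q is true, the antecedent forces (q = T, s = F, p = F), and the consequent holds there. If q is false, the consequent reduces to true regardless of the other variables. Either way the consequent holds.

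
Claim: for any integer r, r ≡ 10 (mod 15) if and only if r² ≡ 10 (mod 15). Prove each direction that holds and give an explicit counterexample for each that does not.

The forward direction holds; the converse fails.

(→) Suppose r ≡ 10 (mod 15). Write r = 15j + 10. Then (15j + 10)² = 225j² + 300j + 100 = 15(15j² + 20j + 6) + 10, so r² ≡ 10 (mod 15).

(←) This fails: take r = 5. Then 5² = 25 ≡ 10 (mod 15), yet 5 ≡ 5 (mod 15), not 10.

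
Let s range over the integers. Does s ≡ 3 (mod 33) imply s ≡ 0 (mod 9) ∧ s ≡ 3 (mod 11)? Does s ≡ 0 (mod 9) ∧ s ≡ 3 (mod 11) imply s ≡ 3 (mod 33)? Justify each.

(→) This fails: s = 3 gives 3 ≡ 3 (mod 33) but 3 ≡ 3 (mod 9), so the conjunction on the right does not hold.

(←) Conversely, if s ≡ 0 (mod 9) and s ≡ 3 (mod 11), then by the Chinese remainder theorem s ≡ 36 (mod 99). Since 36 ≡ 3 (mod 33) and 33 ∣ 99, we get s ≡ 3 (mod 33).

The forward direction fails; the converse holds.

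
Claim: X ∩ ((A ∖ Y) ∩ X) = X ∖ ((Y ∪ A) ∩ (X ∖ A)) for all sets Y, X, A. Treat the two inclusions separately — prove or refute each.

(⊆) holds; (⊇) fails.

(⊆) Let x ∈ X ∩ ((A ∖ Y) ∩ X). Then x ∈ X ∩ A and x ∉ Y, from which x ∈ X ∖ ((Y ∪ A) ∩ (X ∖ A)).

(⊇) This inclusion fails. Take Y = ∅, X = {1}, A = ∅; then 1 ∈ X ∖ ((Y ∪ A) ∩ (X ∖ A)) but 1 ∉ X ∩ ((A ∖ Y) ∩ X).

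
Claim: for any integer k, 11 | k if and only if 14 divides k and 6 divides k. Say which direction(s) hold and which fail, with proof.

(⟹) This fails: take k = 11. Certainly 11 ∣ 11, but 14 ∤ 11.

(⟸) This fails: take k = 42. Both 14 ∣ 42 and 6 ∣ 42, yet 42 is not a multiple of 11 (since 42 = 3·11 + 9), so 11 ∤ 42.

Neither direction holds.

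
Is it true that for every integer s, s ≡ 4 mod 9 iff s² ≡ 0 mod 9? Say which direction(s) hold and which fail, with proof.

(⇒) This fails: take s = 4. Then 4 ≡ 4 (mod 9), but 4² = 16 ≡ 7 (mod 9), not 0.

(⇐) This fails: take s = 0. Then 0² = 0 ≡ 0 (mod 9), yet 0 ≡ 0 (mod 9), not 4.

Both directions fail.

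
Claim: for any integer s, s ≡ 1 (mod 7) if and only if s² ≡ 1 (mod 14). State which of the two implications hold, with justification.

(→) This fails: take s = 8. Then 8 ≡ 1 (mod 7), but 8² = 64 ≡ 8 (mod 14), not 1.

(←) This fails: take s = 13. Then 13² = 169 ≡ 1 (mod 14), yet 13 ≡ 6 (mod 7), not 1.

Neither direction holds.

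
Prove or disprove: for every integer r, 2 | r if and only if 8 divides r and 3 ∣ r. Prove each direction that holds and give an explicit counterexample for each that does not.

(⇒) This fails: take r = 2. Certainly 2 ∣ 2, but 8 ∤ 2.

(⇐) Suppose 8 ∣ r and 3 ∣ r. Any common multiple of 8 and 3 is a multiple of their lcm; here gcd(8, 3) = 1, so lcm(8, 3) = 8·3 = 24, so 24 ∣ r. Since 2 ∣ 24, it follows that 2 ∣ r.

(⇒) fails; (⇐) holds.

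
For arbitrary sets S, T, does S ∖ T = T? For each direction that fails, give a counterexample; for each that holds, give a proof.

(⊆) fails and (⊇) fails.

Forward inclusion. This inclusion fails. Take S = {1}, T = ∅; then 1 ∈ S ∖ T but 1 ∉ T.

Reverse inclusion. This inclusion fails. Take S = ∅, T = {1}; then 1 ∈ T but 1 ∉ S ∖ T.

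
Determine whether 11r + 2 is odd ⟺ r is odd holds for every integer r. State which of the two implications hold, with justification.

Both directions hold; the statement is true.

(→) Suppose 11r + 2 is odd. Since 11 is odd, 11r and r have the same parity, so 11r + 2 ≡ r + 2 (mod 2). As 2 is even, 11r + 2 is odd exactly when r is odd. Thus r is odd.

(←) Conversely, suppose r is odd; write r = 2j + 1. Then 11r + 2 = 11·(2j + 1) + 2 = 2·11j + 13, which is odd.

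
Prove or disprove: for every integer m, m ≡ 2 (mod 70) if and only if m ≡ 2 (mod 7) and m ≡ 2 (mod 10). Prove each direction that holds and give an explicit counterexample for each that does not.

(⟹) Suppose m ≡ 2 (mod 70); write m = 70j + 2. Since 7 ∣ 70, reducing mod 7 gives m ≡ 2 (mod 7); since 10 ∣ 70, reducing mod 10 gives m ≡ 2 (mod 10).

(⟸) Conversely, if m ≡ 2 (mod 7) and m ≡ 2 (mod 10), then by the Chinese remainder theorem m ≡ 2 (mod 70). This is exactly m ≡ 2 (mod 70).

Both implications hold.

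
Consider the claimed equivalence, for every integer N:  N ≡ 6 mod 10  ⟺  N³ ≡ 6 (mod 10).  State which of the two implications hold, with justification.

(⇒) Suppose N ≡ 6 mod 10. Write N = 10j + 6. Then (10j + 6)³ = 1000j³ + 1800j² + 1080j + 216 = 10(100j³ + 180j² + 108j + 21) + 6, so N³ ≡ 6 (mod 10).

(⇐) For the converse, argue contrapositively. If N ≢ 6 (mod 10), then N is congruent to one of 0, 1, 2, 3, 4, 5, 7, 8, 9 modulo 10, and these give N³ ≡ 0, 1, 8, 7, 4, 5, 3, 2, 9 respectively — never 6.

Equivalent; both directions hold.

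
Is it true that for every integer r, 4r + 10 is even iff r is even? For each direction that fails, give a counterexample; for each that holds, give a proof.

Only the converse holds.

[⇐] Suppose r is even. Since 4 is even, 4r is even for every r, so 4r + 10 has the same parity as 10, which is even. Hence 4r + 10 is even.

[⇒] This fails: take r = 1. Then 4r + 10 = 14, which is even, yet r = 1 is odd, not even.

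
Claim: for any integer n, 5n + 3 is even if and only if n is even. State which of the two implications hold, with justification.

(→) This fails: n = 1 gives 5n + 3 = 8, which is even, but 1 is odd, not even.

(←) This also fails: n = 0 is even, but 5n + 3 = 3 is odd, not even.

Both directions fail.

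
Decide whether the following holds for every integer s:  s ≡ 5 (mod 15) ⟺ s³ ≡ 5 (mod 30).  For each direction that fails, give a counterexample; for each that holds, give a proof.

(⟹) This fails: take s = 20. Then 20 ≡ 5 (mod 15), but 20³ = 8000 ≡ 20 (mod 30), not 5.

(⟸) Conversely, the residues r modulo 30 with r³ ≡ 5 (mod 30) are exactly {5}, and each is ≡ 5 (mod 15).

Not equivalent: only (⇐) holds.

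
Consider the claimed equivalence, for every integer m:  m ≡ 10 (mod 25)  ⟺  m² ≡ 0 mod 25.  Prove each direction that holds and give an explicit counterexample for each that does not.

Not equivalent: only (⇒) holds.

(⟸) This fails: take m = 0. Then 0² = 0 ≡ 0 (mod 25), yet 0 ≡ 0 (mod 25), not 10.

(⟹) Suppose m ≡ 10 (mod 25). Write m = 25j + 10. Then (25j + 10)² = 625j² + 500j + 100 = 25(25j² + 20j + 4) + 0, so m² ≡ 0 (mod 25).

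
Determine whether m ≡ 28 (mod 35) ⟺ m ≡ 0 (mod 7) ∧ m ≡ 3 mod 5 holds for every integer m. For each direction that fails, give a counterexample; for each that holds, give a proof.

(⇒) Suppose m ≡ 28 (mod 35); write m = 35j + 28. Since 7 ∣ 35, reducing mod 7 gives m ≡ 28 ≡ 0 (mod 7); since 5 ∣ 35, reducing mod 5 gives m ≡ 28 ≡ 3 (mod 5).

(⇐) Conversely, if m ≡ 0 (mod 7) and m ≡ 3 (mod 5), then by the Chinese remainder theorem m ≡ 28 (mod 35). This is exactly m ≡ 28 (mod 35).

Both directions hold.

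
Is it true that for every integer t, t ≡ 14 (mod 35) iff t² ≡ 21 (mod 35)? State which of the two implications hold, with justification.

(⇒) Suppose t ≡ 14 (mod 35). Write t = 35j + 14. Then (35j + 14)² = 1225j² + 980j + 196 = 35(35j² + 28j + 5) + 21, so t² ≡ 21 (mod 35).

(⇐) This fails: take t = 21. Then 21² = 441 ≡ 21 (mod 35), yet 21 ≡ 21 (mod 35), not 14.

Only the forward implication holds.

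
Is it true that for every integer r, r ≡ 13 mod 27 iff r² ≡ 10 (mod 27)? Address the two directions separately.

(⟹) This fails: take r = 13. Then 13 ≡ 13 (mod 27), but 13² = 169 ≡ 7 (mod 27), not 10.

(⟸) This fails: take r = 8. Then 8² = 64 ≡ 10 (mod 27), yet 8 ≡ 8 (mod 27), not 13.

Both directions fail.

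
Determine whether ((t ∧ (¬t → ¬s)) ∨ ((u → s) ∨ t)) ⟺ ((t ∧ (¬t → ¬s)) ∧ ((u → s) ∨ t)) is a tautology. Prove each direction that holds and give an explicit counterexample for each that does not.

(→) This fails. Under s = F, t = F, u = F, the left side is true but the right side is false.

(←) Assume the antecedent. If s is true, the consequent reduces to true regardless of the other variables. If s is false, the antecedent forces (s = F, t = T, u = F) or (s = F, t = T, u = T), and the consequent holds there. Either way the consequent holds.

(⇒) fails; (⇐) holds.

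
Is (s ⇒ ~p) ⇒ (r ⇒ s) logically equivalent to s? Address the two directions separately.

[⇒] This fails. Under s = F, p = F, r = F, the left side is true but the right side is false.

[⇐] Assume the antecedent. If s is true, (s ⇒ ~p) ⇒ (r ⇒ s) reduces to true regardless of the other variables. If s is false, the antecedent cannot hold. Either way (s ⇒ ~p) ⇒ (r ⇒ s) holds.

Only the reverse direction holds.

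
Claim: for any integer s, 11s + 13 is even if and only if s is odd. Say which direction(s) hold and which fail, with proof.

(→) Suppose 11s + 13 is even. Since 11 is odd, 11s and s have the same parity, so 11s + 13 ≡ s + 13 (mod 2). As 13 is odd, 11s + 13 is even exactly when s is odd. Thus s is odd.

(←) Conversely, suppose s is odd; write s = 2j + 1. Then 11s + 13 = 11·(2j + 1) + 13 = 2·11j + 24, which is even.

Equivalent; both directions hold.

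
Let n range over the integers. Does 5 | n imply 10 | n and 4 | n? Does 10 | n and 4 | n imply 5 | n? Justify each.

Only the converse holds.

(⟹) This fails: take n = 5. Certainly 5 ∣ 5, but 10 ∤ 5.

(⟸) Suppose 10 ∣ n and 4 ∣ n. Any common multiple of 10 and 4 is a multiple of their lcm; here lcm(10, 4) = 10·4/gcd(10, 4) = 40/2 = 20, so 20 ∣ n. Since 5 ∣ 20, it follows that 5 ∣ n.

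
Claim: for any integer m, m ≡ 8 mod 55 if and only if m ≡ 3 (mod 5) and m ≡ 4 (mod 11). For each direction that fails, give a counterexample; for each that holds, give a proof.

Forward direction. This fails: m = 8 gives 8 ≡ 8 (mod 55) but 8 ≡ 8 (mod 11), so the conjunction on the right does not hold.

Converse. This fails: m = 48 satisfies both congruences on the right (48 ≡ 3 mod 5 and 48 ≡ 4 mod 11) yet 48 ≡ 48 (mod 55), not 8.

(⇒) fails and (⇐) fails.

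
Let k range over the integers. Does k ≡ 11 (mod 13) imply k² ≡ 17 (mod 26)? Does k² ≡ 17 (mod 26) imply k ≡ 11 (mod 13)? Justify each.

Neither implication holds.

(⇒) This fails: take k = 24. Then 24 ≡ 11 (mod 13), but 24² = 576 ≡ 4 (mod 26), not 17.

(⇐) This fails: take k = 15. Then 15² = 225 ≡ 17 (mod 26), yet 15 ≡ 2 (mod 13), not 11.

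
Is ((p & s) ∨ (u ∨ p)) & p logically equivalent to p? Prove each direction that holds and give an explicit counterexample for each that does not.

Both directions hold; the statement is true.

[⇒] Assume the antecedent. If u is true, the antecedent forces (u = T, s = F, p = T) or (u = T, s = T, p = T), and p holds there. If u is false, the antecedent forces (u = F, s = F, p = T) or (u = F, s = T, p = T), and p holds there. Either way p holds.

[⇐] Assume the antecedent. If u is true, the antecedent forces (u = T, s = F, p = T) or (u = T, s = T, p = T), and ((p & s) ∨ (u ∨ p)) & p holds there. If u is false, the antecedent forces (u = F, s = F, p = T) or (u = F, s = T, p = T), and ((p & s) ∨ (u ∨ p)) & p holds there. Either way ((p & s) ∨ (u ∨ p)) & p holds.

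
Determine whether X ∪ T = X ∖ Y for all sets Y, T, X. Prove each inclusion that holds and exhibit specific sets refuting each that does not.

Only the reverse inclusion holds.

(⟸) Let x ∈ X ∖ Y. Then either x ∈ X and x ∉ Y, T; or x ∈ T ∩ X and x ∉ Y. In each case x ∈ X ∪ T, so X ∖ Y ⊆ X ∪ T.

(⟹) This inclusion fails. Take Y = ∅, T = {1}, X = ∅; then 1 ∈ X ∪ T but 1 ∉ X ∖ Y.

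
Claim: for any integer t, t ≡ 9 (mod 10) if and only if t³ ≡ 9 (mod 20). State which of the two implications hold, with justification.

[⇒] This fails: take t = 19. Then 19 ≡ 9 (mod 10), but 19³ = 6859 ≡ 19 (mod 20), not 9.

[⇐] Conversely, the residues r modulo 20 with r³ ≡ 9 (mod 20) are exactly {9}, and each is ≡ 9 (mod 10).

Not equivalent: only (⇐) holds.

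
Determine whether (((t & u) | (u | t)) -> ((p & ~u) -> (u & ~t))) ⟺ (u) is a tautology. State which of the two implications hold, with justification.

(⇒) This fails. Under u = F, p = F, t = F, the left side is true but the right side is false.

(⇐) Assume the antecedent. If u is true, the consequent reduces to true regardless of the other variables. If u is false, the antecedent cannot hold. Either way the consequent holds.

Not equivalent: only (⇐) holds.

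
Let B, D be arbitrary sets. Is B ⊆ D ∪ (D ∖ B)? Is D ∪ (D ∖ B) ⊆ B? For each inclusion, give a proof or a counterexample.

Neither inclusion holds.

(⟹) This inclusion fails. Take B = {1}, D = ∅; then 1 ∈ B but 1 ∉ D ∪ (D ∖ B).

(⟸) This inclusion fails. Take B = ∅, D = {1}; then 1 ∈ D ∪ (D ∖ B) but 1 ∉ B.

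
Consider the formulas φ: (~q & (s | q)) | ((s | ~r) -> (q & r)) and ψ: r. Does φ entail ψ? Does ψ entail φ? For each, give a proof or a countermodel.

[⇐] Assume the antecedent. If s is true, the antecedent forces (s = T, q = F, r = T) or (s = T, q = T, r = T), and the consequent holds there. If s is false, the antecedent forces (s = F, q = F, r = T) or (s = F, q = T, r = T), and the consequent holds there. Either way the consequent holds.

[⇒] This fails. Under s = T, q = F, r = F, the left side is true but the right side is false.

Only the converse holds.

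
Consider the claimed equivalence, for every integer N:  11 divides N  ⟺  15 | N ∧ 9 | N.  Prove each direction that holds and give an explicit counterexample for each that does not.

(⇒) fails and (⇐) fails.

Forward direction. This fails: take N = 11. Certainly 11 ∣ 11, but 15 ∤ 11.

Converse. This fails: take N = 45. Both 15 ∣ 45 and 9 ∣ 45, yet 45 is not a multiple of 11 (since 45 = 4·11 + 1), so 11 ∤ 45.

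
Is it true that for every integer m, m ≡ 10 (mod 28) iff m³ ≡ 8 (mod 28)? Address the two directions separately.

(⇒) This fails: take m = 10. Then 10 ≡ 10 (mod 28), but 10³ = 1000 ≡ 20 (mod 28), not 8.

(⇐) This fails: take m = 2. Then 2³ = 8 ≡ 8 (mod 28), yet 2 ≡ 2 (mod 28), not 10.

Neither implication holds.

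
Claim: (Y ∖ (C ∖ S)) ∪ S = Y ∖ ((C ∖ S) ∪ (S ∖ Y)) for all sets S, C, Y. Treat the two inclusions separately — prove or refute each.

(⊆) This inclusion fails. Take S = {1}, C = ∅, Y = ∅; then 1 ∈ (Y ∖ (C ∖ S)) ∪ S but 1 ∉ Y ∖ ((C ∖ S) ∪ (S ∖ Y)).

(⊇) Let x ∈ Y ∖ ((C ∖ S) ∪ (S ∖ Y)). Then either x ∈ Y and x ∉ S, C; or x ∈ S ∩ Y and x ∉ C; or x ∈ S ∩ C ∩ Y. In each case x ∈ (Y ∖ (C ∖ S)) ∪ S, so Y ∖ ((C ∖ S) ∪ (S ∖ Y)) ⊆ (Y ∖ (C ∖ S)) ∪ S.

(⊆) fails; (⊇) holds.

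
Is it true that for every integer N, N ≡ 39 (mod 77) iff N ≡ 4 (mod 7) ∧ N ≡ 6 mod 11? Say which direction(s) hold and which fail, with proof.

The biconditional holds.

(⇒) Suppose N ≡ 39 (mod 77); write N = 77j + 39. Since 7 ∣ 77, reducing mod 7 gives N ≡ 39 ≡ 4 (mod 7); since 11 ∣ 77, reducing mod 11 gives N ≡ 39 ≡ 6 (mod 11).

(⇐) Conversely, if N ≡ 4 (mod 7) and N ≡ 6 (mod 11), then by the Chinese remainder theorem N ≡ 39 (mod 77). This is exactly N ≡ 39 (mod 77).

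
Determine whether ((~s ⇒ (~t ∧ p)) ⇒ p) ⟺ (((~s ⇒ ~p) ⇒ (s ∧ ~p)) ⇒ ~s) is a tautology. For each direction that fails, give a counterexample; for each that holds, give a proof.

Forward direction. Assume the antecedent. If s is true, the antecedent forces (s = T, t = F, p = T) or (s = T, t = T, p = T), and ((~s ⇒ ~p) ⇒ (s ∧ ~p)) ⇒ ~s holds there. If s is false, ((~s ⇒ ~p) ⇒ (s ∧ ~p)) ⇒ ~s reduces to true regardless of the other variables. Either way ((~s ⇒ ~p) ⇒ (s ∧ ~p)) ⇒ ~s holds.

Converse. Assume the antecedent. If s is true, the antecedent forces (s = T, t = F, p = T) or (s = T, t = T, p = T), and (~s ⇒ (~t ∧ p)) ⇒ p holds there. If s is false, (~s ⇒ (~t ∧ p)) ⇒ p reduces to true regardless of the other variables. Either way (~s ⇒ (~t ∧ p)) ⇒ p holds.

Equivalent; both directions hold.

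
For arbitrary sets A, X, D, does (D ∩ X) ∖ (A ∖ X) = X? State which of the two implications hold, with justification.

Only the forward inclusion holds.

Forward inclusion. Let x ∈ (D ∩ X) ∖ (A ∖ X). Then either x ∈ X ∩ D and x ∉ A; or x ∈ A ∩ X ∩ D. In each case x ∈ X, so (D ∩ X) ∖ (A ∖ X) ⊆ X.

Reverse inclusion. This inclusion fails. Take A = ∅, X = {1}, D = ∅; then 1 ∈ X but 1 ∉ (D ∩ X) ∖ (A ∖ X).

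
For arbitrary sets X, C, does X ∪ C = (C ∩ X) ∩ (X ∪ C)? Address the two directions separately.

Reverse inclusion. Let x ∈ (C ∩ X) ∩ (X ∪ C). Then x ∈ X ∩ C, from which x ∈ X ∪ C.

Forward inclusion. This inclusion fails. Take X = {1}, C = ∅; then 1 ∈ X ∪ C but 1 ∉ (C ∩ X) ∩ (X ∪ C).

The sets are not equal: only the reverse inclusion holds.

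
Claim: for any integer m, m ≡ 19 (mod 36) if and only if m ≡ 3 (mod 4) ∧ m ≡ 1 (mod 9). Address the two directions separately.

Both directions hold; the statement is true.

(⟹) Suppose m ≡ 19 (mod 36); write m = 36j + 19. Since 4 ∣ 36, reducing mod 4 gives m ≡ 19 ≡ 3 (mod 4); since 9 ∣ 36, reducing mod 9 gives m ≡ 19 ≡ 1 (mod 9).

(⟸) Conversely, if m ≡ 3 (mod 4) and m ≡ 1 (mod 9), then by the Chinese remainder theorem m ≡ 19 (mod 36). This is exactly m ≡ 19 (mod 36).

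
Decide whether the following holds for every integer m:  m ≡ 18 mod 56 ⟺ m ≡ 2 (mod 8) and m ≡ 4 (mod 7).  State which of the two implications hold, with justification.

Converse. If m ≡ 2 (mod 8) and m ≡ 4 (mod 7), then by the Chinese remainder theorem m ≡ 18 (mod 56). This is exactly m ≡ 18 (mod 56).

Forward direction. Suppose m ≡ 18 (mod 56); write m = 56j + 18. Since 8 ∣ 56, reducing mod 8 gives m ≡ 18 ≡ 2 (mod 8); since 7 ∣ 56, reducing mod 7 gives m ≡ 18 ≡ 4 (mod 7).

Both directions hold.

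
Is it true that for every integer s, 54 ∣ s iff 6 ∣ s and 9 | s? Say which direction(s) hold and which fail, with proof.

(⟸) This fails: take s = 18. Both 6 ∣ 18 and 9 ∣ 18, yet 18 is not a multiple of 54 (since 18 = 0·54 + 18), so 54 ∤ 18.

(⟹) If 54 ∣ s, write s = 54q. Since 54 = 9·6, s = 6·(9q), so 6 ∣ s; and since 54 = 6·9, s = 9·(6q), so 9 ∣ s.

(⇒) holds; (⇐) fails.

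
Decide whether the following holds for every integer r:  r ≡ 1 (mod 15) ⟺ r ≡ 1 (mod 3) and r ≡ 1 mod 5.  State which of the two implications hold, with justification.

The biconditional holds.

[⇐] If r ≡ 1 (mod 3) and r ≡ 1 (mod 5), then by the Chinese remainder theorem r ≡ 1 (mod 15). This is exactly r ≡ 1 (mod 15).

[⇒] Suppose r ≡ 1 (mod 15); write r = 15j + 1. Since 3 ∣ 15, reducing mod 3 gives r ≡ 1 (mod 3); since 5 ∣ 15, reducing mod 5 gives r ≡ 1 (mod 5).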